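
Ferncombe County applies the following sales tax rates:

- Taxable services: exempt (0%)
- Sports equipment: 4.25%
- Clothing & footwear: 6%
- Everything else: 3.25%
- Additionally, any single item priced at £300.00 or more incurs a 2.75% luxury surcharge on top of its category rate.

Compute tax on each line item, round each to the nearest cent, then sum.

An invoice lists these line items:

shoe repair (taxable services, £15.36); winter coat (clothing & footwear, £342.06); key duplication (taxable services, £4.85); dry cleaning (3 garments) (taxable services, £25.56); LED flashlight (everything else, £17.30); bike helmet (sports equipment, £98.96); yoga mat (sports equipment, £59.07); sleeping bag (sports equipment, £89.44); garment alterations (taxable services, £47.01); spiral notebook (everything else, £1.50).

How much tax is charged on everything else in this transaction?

£0.61

LED flashlight £17.30: everything else → 3.25% → £0.56
Spiral notebook £1.50: everything else → 3.25% → £0.05
Tax on everything else = £0.56 + £0.05 = £0.61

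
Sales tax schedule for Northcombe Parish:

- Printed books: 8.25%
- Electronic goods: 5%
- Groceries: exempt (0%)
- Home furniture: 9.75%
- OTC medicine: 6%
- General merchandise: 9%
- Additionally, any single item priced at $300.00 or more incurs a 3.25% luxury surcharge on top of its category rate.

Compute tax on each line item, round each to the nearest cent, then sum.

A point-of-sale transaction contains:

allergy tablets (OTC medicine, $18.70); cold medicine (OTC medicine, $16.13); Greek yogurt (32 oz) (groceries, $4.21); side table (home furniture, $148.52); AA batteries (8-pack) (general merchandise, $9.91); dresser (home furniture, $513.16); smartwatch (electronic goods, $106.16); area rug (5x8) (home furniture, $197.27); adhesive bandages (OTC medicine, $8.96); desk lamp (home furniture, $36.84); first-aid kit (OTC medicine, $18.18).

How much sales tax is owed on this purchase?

$113.93

Allergy tablets $18.70: OTC medicine → 6% → $1.12
Cold medicine $16.13: OTC medicine → 6% → $0.97
Greek yogurt (32 oz) $4.21: groceries → 0% → $0.00
Side table $148.52: home furniture → 9.75% → $14.48
AA batteries (8-pack) $9.91: general merchandise → 9% → $0.89
Dresser $513.16: home furniture → 9.75% + 3.25% surcharge = 13% → $66.71
Smartwatch $106.16: electronic goods → 5% → $5.31
Area rug (5x8) $197.27: home furniture → 9.75% → $19.23
Adhesive bandages $8.96: OTC medicine → 6% → $0.54
Desk lamp $36.84: home furniture → 9.75% → $3.59
First-aid kit $18.18: OTC medicine → 6% → $1.09
Total tax = $1.12 + $0.97 + $14.48 + $0.89 + $66.71 + $5.31 + $19.23 + $0.54 + $3.59 + $1.09 = $113.93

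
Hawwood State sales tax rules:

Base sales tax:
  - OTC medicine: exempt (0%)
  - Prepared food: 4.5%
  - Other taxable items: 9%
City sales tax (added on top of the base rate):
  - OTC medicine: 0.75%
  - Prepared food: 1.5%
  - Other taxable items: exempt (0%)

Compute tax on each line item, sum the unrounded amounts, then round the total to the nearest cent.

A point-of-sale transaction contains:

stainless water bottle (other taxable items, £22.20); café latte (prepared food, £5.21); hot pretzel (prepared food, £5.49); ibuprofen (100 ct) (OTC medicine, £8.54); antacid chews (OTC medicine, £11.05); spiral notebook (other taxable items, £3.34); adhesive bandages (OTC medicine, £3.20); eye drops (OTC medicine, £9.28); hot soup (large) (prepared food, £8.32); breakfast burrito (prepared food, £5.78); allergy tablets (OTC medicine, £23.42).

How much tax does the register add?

£4.20

Stainless water bottle £22.20: other taxable items → 9% + 0% city = 9% → £1.998
Café latte £5.21: prepared food → 4.5% + 1.5% city = 6% → £0.3126
Hot pretzel £5.49: prepared food → 4.5% + 1.5% city = 6% → £0.3294
Ibuprofen (100 ct) £8.54: OTC medicine → 0% + 0.75% city = 0.75% → £0.06405
Antacid chews £11.05: OTC medicine → 0% + 0.75% city = 0.75% → £0.082875
Spiral notebook £3.34: other taxable items → 9% + 0% city = 9% → £0.3006
Adhesive bandages £3.20: OTC medicine → 0% + 0.75% city = 0.75% → £0.024
Eye drops £9.28: OTC medicine → 0% + 0.75% city = 0.75% → £0.0696
Hot soup (large) £8.32: prepared food → 4.5% + 1.5% city = 6% → £0.4992
Breakfast burrito £5.78: prepared food → 4.5% + 1.5% city = 6% → £0.3468
Allergy tablets £23.42: OTC medicine → 0% + 0.75% city = 0.75% → £0.17565
Unrounded tax sum = £4.202775 → £4.20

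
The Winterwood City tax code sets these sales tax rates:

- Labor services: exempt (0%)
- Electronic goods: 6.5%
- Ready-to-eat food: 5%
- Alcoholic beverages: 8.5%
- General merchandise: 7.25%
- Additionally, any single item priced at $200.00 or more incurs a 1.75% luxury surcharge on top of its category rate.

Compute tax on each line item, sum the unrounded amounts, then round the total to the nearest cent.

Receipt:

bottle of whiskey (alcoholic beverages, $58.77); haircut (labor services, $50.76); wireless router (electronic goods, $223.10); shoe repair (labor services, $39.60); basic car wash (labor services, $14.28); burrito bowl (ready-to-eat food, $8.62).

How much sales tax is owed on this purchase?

$23.83

Bottle of whiskey $58.77: alcoholic beverages → 8.5% → $4.99545
Haircut $50.76: labor services → 0% → $0.00
Wireless router $223.10: electronic goods → 6.5% + 1.75% surcharge = 8.25% → $18.40575
Shoe repair $39.60: labor services → 0% → $0.00
Basic car wash $14.28: labor services → 0% → $0.00
Burrito bowl $8.62: ready-to-eat food → 5% → $0.431
Unrounded tax sum = $23.8322 → $23.83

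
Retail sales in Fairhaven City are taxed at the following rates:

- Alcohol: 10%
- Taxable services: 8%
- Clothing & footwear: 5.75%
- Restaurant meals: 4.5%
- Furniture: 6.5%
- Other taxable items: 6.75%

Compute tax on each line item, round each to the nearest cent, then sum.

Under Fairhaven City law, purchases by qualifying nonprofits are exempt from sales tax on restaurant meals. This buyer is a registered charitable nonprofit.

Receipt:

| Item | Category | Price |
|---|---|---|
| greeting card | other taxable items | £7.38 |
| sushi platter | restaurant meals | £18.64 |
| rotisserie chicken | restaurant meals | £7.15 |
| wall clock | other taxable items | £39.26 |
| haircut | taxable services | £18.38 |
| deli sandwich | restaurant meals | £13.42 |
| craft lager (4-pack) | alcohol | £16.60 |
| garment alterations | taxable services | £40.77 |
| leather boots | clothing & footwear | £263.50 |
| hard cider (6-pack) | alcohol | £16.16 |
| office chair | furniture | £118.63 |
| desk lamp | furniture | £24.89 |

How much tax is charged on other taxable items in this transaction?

£3.15

Greeting card £7.38: other taxable items → 6.75% → £0.50
Wall clock £39.26: other taxable items → 6.75% → £2.65
Tax on other taxable items = £0.50 + £2.65 = £3.15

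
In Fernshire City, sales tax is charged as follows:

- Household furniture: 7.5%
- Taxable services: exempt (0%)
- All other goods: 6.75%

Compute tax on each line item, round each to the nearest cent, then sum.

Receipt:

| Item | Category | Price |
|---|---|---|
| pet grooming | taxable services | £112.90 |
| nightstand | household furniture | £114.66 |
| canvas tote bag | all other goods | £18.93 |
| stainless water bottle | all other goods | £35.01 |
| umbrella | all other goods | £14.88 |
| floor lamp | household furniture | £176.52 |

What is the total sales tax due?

Pet grooming £112.90: taxable services → 0% → £0.00
Nightstand £114.66: household furniture → 7.5% → £8.60
Canvas tote bag £18.93: all other goods → 6.75% → £1.28
Stainless water bottle £35.01: all other goods → 6.75% → £2.36
Umbrella £14.88: all other goods → 6.75% → £1.00
Floor lamp £176.52: household furniture → 7.5% → £13.24
Total tax = £8.60 + £1.28 + £2.36 + £1.00 + £13.24 = £26.48

£26.48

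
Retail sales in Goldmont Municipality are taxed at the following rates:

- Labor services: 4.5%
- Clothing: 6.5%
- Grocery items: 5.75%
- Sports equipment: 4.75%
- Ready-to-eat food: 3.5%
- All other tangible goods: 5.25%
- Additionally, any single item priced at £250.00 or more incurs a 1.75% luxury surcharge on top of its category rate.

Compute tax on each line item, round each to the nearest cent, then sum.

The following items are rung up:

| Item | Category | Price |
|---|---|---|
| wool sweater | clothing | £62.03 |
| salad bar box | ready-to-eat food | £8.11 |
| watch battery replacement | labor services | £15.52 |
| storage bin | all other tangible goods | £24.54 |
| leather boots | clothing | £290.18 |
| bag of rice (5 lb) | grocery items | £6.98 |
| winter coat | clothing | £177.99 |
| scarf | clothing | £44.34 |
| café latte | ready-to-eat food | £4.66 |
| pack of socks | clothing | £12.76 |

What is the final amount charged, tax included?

Wool sweater £62.03: clothing → 6.5% → £4.03
Salad bar box £8.11: ready-to-eat food → 3.5% → £0.28
Watch battery replacement £15.52: labor services → 4.5% → £0.70
Storage bin £24.54: all other tangible goods → 5.25% → £1.29
Leather boots £290.18: clothing → 6.5% + 1.75% surcharge = 8.25% → £23.94
Bag of rice (5 lb) £6.98: grocery items → 5.75% → £0.40
Winter coat £177.99: clothing → 6.5% → £11.57
Scarf £44.34: clothing → 6.5% → £2.88
Café latte £4.66: ready-to-eat food → 3.5% → £0.16
Pack of socks £12.76: clothing → 6.5% → £0.83
Subtotal = £647.11; tax = £46.08; total due = £693.19

£693.19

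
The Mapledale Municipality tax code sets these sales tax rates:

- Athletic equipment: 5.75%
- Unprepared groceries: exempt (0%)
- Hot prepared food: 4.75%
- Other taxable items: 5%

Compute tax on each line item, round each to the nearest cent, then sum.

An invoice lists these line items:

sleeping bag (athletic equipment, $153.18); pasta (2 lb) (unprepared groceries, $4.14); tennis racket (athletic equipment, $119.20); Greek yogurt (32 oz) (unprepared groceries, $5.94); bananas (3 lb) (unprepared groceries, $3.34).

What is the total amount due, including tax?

$301.46

Sleeping bag $153.18: athletic equipment → 5.75% → $8.81
Pasta (2 lb) $4.14: unprepared groceries → 0% → $0.00
Tennis racket $119.20: athletic equipment → 5.75% → $6.85
Greek yogurt (32 oz) $5.94: unprepared groceries → 0% → $0.00
Bananas (3 lb) $3.34: unprepared groceries → 0% → $0.00
Subtotal = $285.80; tax = $15.66; total due = $301.46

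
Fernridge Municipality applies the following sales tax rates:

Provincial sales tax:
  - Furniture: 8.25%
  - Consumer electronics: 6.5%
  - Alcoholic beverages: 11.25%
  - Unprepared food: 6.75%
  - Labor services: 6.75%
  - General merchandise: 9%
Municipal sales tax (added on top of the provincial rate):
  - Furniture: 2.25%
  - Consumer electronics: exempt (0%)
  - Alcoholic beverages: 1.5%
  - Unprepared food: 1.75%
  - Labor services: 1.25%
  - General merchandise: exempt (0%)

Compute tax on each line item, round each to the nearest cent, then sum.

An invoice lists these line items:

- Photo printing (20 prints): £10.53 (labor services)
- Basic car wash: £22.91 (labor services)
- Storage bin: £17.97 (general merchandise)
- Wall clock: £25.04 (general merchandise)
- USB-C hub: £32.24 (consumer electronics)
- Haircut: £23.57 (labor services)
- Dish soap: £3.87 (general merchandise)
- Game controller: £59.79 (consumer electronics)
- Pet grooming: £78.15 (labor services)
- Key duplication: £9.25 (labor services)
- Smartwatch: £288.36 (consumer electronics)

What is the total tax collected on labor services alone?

£11.55

Photo printing (20 prints) £10.53: labor services → 6.75% + 1.25% municipal = 8% → £0.84
Basic car wash £22.91: labor services → 6.75% + 1.25% municipal = 8% → £1.83
Haircut £23.57: labor services → 6.75% + 1.25% municipal = 8% → £1.89
Pet grooming £78.15: labor services → 6.75% + 1.25% municipal = 8% → £6.25
Key duplication £9.25: labor services → 6.75% + 1.25% municipal = 8% → £0.74
Tax on labor services = £0.84 + £1.83 + £1.89 + £6.25 + £0.74 = £11.55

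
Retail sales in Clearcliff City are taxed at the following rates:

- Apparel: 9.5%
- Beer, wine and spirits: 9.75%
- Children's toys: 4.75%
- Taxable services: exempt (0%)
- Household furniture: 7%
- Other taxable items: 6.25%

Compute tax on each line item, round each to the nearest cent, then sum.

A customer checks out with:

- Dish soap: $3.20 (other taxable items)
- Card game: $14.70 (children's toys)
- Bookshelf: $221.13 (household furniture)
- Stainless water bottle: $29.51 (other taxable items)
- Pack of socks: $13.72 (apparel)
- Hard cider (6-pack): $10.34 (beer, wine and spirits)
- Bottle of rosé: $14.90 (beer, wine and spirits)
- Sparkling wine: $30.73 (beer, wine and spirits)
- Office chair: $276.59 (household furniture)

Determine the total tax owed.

$44.34

Dish soap $3.20: other taxable items → 6.25% → $0.20
Card game $14.70: children's toys → 4.75% → $0.70
Bookshelf $221.13: household furniture → 7% → $15.48
Stainless water bottle $29.51: other taxable items → 6.25% → $1.84
Pack of socks $13.72: apparel → 9.5% → $1.30
Hard cider (6-pack) $10.34: beer, wine and spirits → 9.75% → $1.01
Bottle of rosé $14.90: beer, wine and spirits → 9.75% → $1.45
Sparkling wine $30.73: beer, wine and spirits → 9.75% → $3.00
Office chair $276.59: household furniture → 7% → $19.36
Total tax = $0.20 + $0.70 + $15.48 + $1.84 + $1.30 + $1.01 + $1.45 + $3.00 + $19.36 = $44.34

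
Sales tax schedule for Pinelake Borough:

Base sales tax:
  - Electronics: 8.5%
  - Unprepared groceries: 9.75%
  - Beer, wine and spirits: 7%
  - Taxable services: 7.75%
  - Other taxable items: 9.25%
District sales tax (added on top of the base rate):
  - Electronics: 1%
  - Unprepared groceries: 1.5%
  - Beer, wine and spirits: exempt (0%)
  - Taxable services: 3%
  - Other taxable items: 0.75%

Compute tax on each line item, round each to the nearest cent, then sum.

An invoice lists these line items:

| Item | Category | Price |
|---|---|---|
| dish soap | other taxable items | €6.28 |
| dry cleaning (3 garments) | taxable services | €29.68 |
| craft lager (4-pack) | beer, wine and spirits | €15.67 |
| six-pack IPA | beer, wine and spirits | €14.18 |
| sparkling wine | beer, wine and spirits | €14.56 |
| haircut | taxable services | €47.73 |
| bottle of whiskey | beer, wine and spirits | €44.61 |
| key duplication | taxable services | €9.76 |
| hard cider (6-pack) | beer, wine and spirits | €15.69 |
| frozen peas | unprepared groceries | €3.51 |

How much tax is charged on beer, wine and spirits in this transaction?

€7.33

Craft lager (4-pack) €15.67: beer, wine and spirits → 7% + 0% district = 7% → €1.10
Six-pack IPA €14.18: beer, wine and spirits → 7% + 0% district = 7% → €0.99
Sparkling wine €14.56: beer, wine and spirits → 7% + 0% district = 7% → €1.02
Bottle of whiskey €44.61: beer, wine and spirits → 7% + 0% district = 7% → €3.12
Hard cider (6-pack) €15.69: beer, wine and spirits → 7% + 0% district = 7% → €1.10
Tax on beer, wine and spirits = €1.10 + €0.99 + €1.02 + €3.12 + €1.10 = €7.33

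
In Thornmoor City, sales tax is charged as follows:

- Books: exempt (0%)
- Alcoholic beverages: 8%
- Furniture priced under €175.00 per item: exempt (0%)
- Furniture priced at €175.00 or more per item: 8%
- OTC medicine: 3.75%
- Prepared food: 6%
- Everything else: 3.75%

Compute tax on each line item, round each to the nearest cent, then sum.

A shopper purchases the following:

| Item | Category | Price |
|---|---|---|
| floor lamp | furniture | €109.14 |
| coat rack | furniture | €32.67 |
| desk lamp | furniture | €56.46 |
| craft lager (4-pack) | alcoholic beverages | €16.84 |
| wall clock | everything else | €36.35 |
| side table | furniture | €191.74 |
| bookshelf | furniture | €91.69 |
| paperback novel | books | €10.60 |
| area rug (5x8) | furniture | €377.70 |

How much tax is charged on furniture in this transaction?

Floor lamp €109.14: furniture, under €175.00 → 0% → €0.00
Coat rack €32.67: furniture, under €175.00 → 0% → €0.00
Desk lamp €56.46: furniture, under €175.00 → 0% → €0.00
Side table €191.74: furniture, €175.00 or more → 8% → €15.34
Bookshelf €91.69: furniture, under €175.00 → 0% → €0.00
Area rug (5x8) €377.70: furniture, €175.00 or more → 8% → €30.22
Tax on furniture = €0.00 + €0.00 + €0.00 + €15.34 + €0.00 + €30.22 = €45.56

€45.56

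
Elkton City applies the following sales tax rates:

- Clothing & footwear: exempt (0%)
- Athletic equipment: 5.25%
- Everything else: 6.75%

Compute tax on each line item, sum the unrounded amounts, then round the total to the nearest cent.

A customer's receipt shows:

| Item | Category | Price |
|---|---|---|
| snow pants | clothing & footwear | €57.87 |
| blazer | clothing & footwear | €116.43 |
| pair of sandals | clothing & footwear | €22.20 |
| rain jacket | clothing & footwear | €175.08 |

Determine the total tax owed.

Snow pants €57.87: clothing & footwear → 0% → €0.00
Blazer €116.43: clothing & footwear → 0% → €0.00
Pair of sandals €22.20: clothing & footwear → 0% → €0.00
Rain jacket €175.08: clothing & footwear → 0% → €0.00
Unrounded tax sum = €0.00 → €0.00

€0.00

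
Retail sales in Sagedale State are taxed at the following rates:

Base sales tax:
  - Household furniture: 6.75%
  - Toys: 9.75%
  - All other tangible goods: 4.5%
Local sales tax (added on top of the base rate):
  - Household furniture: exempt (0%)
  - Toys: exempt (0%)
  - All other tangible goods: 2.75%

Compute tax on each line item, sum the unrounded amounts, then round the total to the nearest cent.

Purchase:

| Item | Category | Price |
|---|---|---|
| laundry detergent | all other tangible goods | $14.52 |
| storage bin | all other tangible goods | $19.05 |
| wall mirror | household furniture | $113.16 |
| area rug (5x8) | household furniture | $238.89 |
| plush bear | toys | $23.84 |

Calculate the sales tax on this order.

Laundry detergent $14.52: all other tangible goods → 4.5% + 2.75% local = 7.25% → $1.0527
Storage bin $19.05: all other tangible goods → 4.5% + 2.75% local = 7.25% → $1.381125
Wall mirror $113.16: household furniture → 6.75% + 0% local = 6.75% → $7.6383
Area rug (5x8) $238.89: household furniture → 6.75% + 0% local = 6.75% → $16.125075
Plush bear $23.84: toys → 9.75% + 0% local = 9.75% → $2.3244
Unrounded tax sum = $28.5216 → $28.52

$28.52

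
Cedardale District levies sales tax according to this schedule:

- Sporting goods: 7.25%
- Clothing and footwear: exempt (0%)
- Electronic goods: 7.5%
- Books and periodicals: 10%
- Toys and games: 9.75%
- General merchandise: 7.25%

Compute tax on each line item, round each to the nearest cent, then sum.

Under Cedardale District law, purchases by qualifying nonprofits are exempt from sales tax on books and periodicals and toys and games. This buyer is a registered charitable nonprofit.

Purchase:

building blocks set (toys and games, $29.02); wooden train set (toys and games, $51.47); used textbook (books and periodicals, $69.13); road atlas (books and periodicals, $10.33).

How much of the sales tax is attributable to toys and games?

$0.00

Building blocks set $29.02: toys and games, buyer-exempt → 0% → $0.00
Wooden train set $51.47: toys and games, buyer-exempt → 0% → $0.00
Tax on toys and games = $0.00 + $0.00 = $0.00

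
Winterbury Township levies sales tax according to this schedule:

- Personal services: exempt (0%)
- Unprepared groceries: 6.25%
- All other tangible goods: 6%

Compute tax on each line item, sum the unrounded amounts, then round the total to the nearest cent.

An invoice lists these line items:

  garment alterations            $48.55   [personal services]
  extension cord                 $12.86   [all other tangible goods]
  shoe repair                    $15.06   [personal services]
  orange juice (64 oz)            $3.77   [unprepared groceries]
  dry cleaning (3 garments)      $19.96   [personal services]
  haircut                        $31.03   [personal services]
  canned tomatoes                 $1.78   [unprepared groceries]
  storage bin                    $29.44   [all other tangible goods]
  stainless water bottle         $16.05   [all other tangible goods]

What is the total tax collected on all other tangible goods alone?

$3.50

Extension cord $12.86: all other tangible goods → 6% → $0.7716
Storage bin $29.44: all other tangible goods → 6% → $1.7664
Stainless water bottle $16.05: all other tangible goods → 6% → $0.963
Tax on all other tangible goods: unrounded sum = $3.501 → $3.50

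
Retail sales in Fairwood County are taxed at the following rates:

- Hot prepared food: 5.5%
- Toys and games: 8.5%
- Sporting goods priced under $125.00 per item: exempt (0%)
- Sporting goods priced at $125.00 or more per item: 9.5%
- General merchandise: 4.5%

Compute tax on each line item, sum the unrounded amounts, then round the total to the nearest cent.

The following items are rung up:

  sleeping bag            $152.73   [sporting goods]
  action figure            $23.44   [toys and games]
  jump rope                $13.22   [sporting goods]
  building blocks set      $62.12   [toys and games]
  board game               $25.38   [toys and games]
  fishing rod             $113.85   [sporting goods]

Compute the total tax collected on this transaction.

$23.94

Sleeping bag $152.73: sporting goods, $125.00 or more → 9.5% → $14.50935
Action figure $23.44: toys and games → 8.5% → $1.9924
Jump rope $13.22: sporting goods, under $125.00 → 0% → $0.00
Building blocks set $62.12: toys and games → 8.5% → $5.2802
Board game $25.38: toys and games → 8.5% → $2.1573
Fishing rod $113.85: sporting goods, under $125.00 → 0% → $0.00
Unrounded tax sum = $23.93925 → $23.94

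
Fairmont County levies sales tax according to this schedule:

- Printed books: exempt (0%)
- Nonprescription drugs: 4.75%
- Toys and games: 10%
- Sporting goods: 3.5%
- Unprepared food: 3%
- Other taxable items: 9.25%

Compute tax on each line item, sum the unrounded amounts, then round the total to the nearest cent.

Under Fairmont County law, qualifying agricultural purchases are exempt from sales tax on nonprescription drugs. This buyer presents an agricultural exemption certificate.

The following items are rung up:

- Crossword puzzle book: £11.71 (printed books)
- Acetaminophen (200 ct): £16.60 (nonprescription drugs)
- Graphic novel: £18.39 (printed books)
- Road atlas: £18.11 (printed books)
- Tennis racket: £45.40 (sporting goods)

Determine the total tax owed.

£1.59

Crossword puzzle book £11.71: printed books → 0% → £0.00
Acetaminophen (200 ct) £16.60: nonprescription drugs, buyer-exempt → 0% → £0.00
Graphic novel £18.39: printed books → 0% → £0.00
Road atlas £18.11: printed books → 0% → £0.00
Tennis racket £45.40: sporting goods → 3.5% → £1.589
Unrounded tax sum = £1.589 → £1.59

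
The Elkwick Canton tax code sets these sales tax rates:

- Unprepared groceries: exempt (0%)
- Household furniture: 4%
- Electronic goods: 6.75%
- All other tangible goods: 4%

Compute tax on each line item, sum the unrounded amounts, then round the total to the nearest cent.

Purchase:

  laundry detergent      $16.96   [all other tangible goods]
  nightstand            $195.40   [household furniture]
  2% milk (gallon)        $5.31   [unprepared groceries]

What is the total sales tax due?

$8.49

Laundry detergent $16.96: all other tangible goods → 4% → $0.6784
Nightstand $195.40: household furniture → 4% → $7.816
2% milk (gallon) $5.31: unprepared groceries → 0% → $0.00
Unrounded tax sum = $8.4944 → $8.49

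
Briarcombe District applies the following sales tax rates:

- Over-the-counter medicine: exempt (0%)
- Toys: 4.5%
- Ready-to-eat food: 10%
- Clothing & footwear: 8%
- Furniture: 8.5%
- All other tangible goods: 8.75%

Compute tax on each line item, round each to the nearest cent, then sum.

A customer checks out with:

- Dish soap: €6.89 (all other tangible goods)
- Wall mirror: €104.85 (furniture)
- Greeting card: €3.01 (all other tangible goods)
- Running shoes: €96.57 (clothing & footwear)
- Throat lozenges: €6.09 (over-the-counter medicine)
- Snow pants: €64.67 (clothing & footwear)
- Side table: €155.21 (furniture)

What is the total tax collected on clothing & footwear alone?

Running shoes €96.57: clothing & footwear → 8% → €7.73
Snow pants €64.67: clothing & footwear → 8% → €5.17
Tax on clothing & footwear = €7.73 + €5.17 = €12.90

€12.90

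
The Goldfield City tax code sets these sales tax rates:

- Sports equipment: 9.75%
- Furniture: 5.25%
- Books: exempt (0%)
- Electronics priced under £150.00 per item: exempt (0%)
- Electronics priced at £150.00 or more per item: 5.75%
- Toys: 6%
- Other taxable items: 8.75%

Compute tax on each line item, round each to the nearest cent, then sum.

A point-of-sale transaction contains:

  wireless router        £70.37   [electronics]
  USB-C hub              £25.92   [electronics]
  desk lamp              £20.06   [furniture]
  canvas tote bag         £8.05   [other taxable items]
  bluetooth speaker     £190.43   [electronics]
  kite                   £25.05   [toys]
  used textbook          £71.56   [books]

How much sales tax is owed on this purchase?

£14.20

Wireless router £70.37: electronics, under £150.00 → 0% → £0.00
USB-C hub £25.92: electronics, under £150.00 → 0% → £0.00
Desk lamp £20.06: furniture → 5.25% → £1.05
Canvas tote bag £8.05: other taxable items → 8.75% → £0.70
Bluetooth speaker £190.43: electronics, £150.00 or more → 5.75% → £10.95
Kite £25.05: toys → 6% → £1.50
Used textbook £71.56: books → 0% → £0.00
Total tax = £1.05 + £0.70 + £10.95 + £1.50 = £14.20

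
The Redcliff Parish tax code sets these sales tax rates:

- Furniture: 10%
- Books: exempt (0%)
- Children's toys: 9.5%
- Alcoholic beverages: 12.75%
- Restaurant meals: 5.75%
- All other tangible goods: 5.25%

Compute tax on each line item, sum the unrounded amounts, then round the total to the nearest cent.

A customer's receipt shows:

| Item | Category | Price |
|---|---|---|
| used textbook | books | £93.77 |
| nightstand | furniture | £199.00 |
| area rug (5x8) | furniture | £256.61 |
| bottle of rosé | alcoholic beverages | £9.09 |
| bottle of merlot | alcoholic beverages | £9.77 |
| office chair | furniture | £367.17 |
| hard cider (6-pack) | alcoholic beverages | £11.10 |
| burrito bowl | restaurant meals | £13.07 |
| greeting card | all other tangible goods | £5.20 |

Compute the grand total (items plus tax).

Used textbook £93.77: books → 0% → £0.00
Nightstand £199.00: furniture → 10% → £19.90
Area rug (5x8) £256.61: furniture → 10% → £25.661
Bottle of rosé £9.09: alcoholic beverages → 12.75% → £1.158975
Bottle of merlot £9.77: alcoholic beverages → 12.75% → £1.245675
Office chair £367.17: furniture → 10% → £36.717
Hard cider (6-pack) £11.10: alcoholic beverages → 12.75% → £1.41525
Burrito bowl £13.07: restaurant meals → 5.75% → £0.751525
Greeting card £5.20: all other tangible goods → 5.25% → £0.273
Subtotal = £964.78; unrounded tax = £87.122425 → £87.12; total due = £1051.90

£1051.90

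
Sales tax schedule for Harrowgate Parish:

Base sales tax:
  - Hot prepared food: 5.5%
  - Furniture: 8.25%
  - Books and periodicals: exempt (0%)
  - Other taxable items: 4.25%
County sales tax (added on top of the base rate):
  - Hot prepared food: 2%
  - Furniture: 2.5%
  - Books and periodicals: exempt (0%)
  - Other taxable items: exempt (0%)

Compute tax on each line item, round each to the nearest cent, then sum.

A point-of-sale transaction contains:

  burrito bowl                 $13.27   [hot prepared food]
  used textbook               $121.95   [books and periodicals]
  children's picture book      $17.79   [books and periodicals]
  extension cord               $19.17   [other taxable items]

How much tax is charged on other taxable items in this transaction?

Extension cord $19.17: other taxable items → 4.25% + 0% county = 4.25% → $0.81
Tax on other taxable items = $0.81

$0.81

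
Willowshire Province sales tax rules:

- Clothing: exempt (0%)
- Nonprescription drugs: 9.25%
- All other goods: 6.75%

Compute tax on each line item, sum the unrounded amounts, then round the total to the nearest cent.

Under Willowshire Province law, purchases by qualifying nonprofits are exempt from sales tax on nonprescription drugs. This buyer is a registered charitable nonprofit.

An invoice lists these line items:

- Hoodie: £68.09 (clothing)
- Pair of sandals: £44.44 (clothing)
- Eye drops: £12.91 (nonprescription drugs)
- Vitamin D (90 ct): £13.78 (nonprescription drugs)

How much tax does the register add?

Hoodie £68.09: clothing → 0% → £0.00
Pair of sandals £44.44: clothing → 0% → £0.00
Eye drops £12.91: nonprescription drugs, buyer-exempt → 0% → £0.00
Vitamin D (90 ct) £13.78: nonprescription drugs, buyer-exempt → 0% → £0.00
Unrounded tax sum = £0.00 → £0.00

£0.00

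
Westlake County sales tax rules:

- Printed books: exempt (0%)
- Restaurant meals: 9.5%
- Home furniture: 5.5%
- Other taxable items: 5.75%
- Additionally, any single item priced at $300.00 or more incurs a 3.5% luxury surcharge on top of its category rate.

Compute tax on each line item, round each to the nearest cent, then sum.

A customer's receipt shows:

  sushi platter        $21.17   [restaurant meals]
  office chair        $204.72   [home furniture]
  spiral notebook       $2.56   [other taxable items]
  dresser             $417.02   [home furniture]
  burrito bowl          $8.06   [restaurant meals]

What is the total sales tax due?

Sushi platter $21.17: restaurant meals → 9.5% → $2.01
Office chair $204.72: home furniture → 5.5% → $11.26
Spiral notebook $2.56: other taxable items → 5.75% → $0.15
Dresser $417.02: home furniture → 5.5% + 3.5% surcharge = 9% → $37.53
Burrito bowl $8.06: restaurant meals → 9.5% → $0.77
Total tax = $2.01 + $11.26 + $0.15 + $37.53 + $0.77 = $51.72

$51.72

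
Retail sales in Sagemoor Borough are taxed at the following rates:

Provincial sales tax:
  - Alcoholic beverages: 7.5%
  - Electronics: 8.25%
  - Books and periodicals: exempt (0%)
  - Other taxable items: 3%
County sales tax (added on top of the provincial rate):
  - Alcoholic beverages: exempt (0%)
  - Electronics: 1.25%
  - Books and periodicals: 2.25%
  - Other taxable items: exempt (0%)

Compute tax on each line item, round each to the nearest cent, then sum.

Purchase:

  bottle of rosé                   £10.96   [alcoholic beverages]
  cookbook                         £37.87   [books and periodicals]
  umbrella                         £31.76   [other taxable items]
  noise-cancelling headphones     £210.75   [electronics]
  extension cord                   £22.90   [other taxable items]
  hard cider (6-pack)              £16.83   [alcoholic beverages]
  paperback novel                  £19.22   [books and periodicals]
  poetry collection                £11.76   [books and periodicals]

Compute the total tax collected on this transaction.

Bottle of rosé £10.96: alcoholic beverages → 7.5% + 0% county = 7.5% → £0.82
Cookbook £37.87: books and periodicals → 0% + 2.25% county = 2.25% → £0.85
Umbrella £31.76: other taxable items → 3% + 0% county = 3% → £0.95
Noise-cancelling headphones £210.75: electronics → 8.25% + 1.25% county = 9.5% → £20.02
Extension cord £22.90: other taxable items → 3% + 0% county = 3% → £0.69
Hard cider (6-pack) £16.83: alcoholic beverages → 7.5% + 0% county = 7.5% → £1.26
Paperback novel £19.22: books and periodicals → 0% + 2.25% county = 2.25% → £0.43
Poetry collection £11.76: books and periodicals → 0% + 2.25% county = 2.25% → £0.26
Total tax = £0.82 + £0.85 + £0.95 + £20.02 + £0.69 + £1.26 + £0.43 + £0.26 = £25.28

£25.28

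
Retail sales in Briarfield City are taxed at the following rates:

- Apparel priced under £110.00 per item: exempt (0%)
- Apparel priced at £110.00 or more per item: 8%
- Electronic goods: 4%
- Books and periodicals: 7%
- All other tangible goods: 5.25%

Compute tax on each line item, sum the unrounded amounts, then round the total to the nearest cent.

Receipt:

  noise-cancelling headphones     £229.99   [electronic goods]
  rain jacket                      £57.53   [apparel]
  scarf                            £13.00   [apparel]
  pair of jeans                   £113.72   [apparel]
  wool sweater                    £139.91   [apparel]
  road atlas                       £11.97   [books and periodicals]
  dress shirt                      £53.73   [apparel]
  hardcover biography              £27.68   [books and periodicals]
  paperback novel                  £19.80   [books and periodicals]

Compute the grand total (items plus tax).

Noise-cancelling headphones £229.99: electronic goods → 4% → £9.1996
Rain jacket £57.53: apparel, under £110.00 → 0% → £0.00
Scarf £13.00: apparel, under £110.00 → 0% → £0.00
Pair of jeans £113.72: apparel, £110.00 or more → 8% → £9.0976
Wool sweater £139.91: apparel, £110.00 or more → 8% → £11.1928
Road atlas £11.97: books and periodicals → 7% → £0.8379
Dress shirt £53.73: apparel, under £110.00 → 0% → £0.00
Hardcover biography £27.68: books and periodicals → 7% → £1.9376
Paperback novel £19.80: books and periodicals → 7% → £1.386
Subtotal = £667.33; unrounded tax = £33.6515 → £33.65; total due = £700.98

£700.98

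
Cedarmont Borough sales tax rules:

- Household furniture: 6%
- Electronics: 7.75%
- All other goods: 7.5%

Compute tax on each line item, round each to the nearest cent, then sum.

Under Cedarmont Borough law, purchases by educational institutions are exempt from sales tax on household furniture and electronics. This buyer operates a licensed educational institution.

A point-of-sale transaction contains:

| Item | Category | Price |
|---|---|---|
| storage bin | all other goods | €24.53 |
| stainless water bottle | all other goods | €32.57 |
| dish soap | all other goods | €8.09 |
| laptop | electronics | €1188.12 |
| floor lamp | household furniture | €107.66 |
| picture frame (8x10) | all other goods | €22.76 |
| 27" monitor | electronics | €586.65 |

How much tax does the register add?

€6.60

Storage bin €24.53: all other goods → 7.5% → €1.84
Stainless water bottle €32.57: all other goods → 7.5% → €2.44
Dish soap €8.09: all other goods → 7.5% → €0.61
Laptop €1188.12: electronics, buyer-exempt → 0% → €0.00
Floor lamp €107.66: household furniture, buyer-exempt → 0% → €0.00
Picture frame (8x10) €22.76: all other goods → 7.5% → €1.71
27" monitor €586.65: electronics, buyer-exempt → 0% → €0.00
Total tax = €1.84 + €2.44 + €0.61 + €1.71 = €6.60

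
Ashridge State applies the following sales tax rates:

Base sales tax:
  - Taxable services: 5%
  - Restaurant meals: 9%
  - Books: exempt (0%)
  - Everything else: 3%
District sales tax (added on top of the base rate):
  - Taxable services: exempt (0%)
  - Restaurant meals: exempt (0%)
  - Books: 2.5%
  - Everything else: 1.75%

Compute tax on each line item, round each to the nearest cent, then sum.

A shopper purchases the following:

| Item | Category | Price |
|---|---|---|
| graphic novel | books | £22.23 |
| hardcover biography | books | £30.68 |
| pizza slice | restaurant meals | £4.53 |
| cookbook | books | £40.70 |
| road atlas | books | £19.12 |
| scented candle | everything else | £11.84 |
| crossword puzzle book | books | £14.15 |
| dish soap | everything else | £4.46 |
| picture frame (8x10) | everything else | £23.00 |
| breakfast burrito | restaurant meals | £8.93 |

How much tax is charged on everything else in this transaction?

£1.86

Scented candle £11.84: everything else → 3% + 1.75% district = 4.75% → £0.56
Dish soap £4.46: everything else → 3% + 1.75% district = 4.75% → £0.21
Picture frame (8x10) £23.00: everything else → 3% + 1.75% district = 4.75% → £1.09
Tax on everything else = £0.56 + £0.21 + £1.09 = £1.86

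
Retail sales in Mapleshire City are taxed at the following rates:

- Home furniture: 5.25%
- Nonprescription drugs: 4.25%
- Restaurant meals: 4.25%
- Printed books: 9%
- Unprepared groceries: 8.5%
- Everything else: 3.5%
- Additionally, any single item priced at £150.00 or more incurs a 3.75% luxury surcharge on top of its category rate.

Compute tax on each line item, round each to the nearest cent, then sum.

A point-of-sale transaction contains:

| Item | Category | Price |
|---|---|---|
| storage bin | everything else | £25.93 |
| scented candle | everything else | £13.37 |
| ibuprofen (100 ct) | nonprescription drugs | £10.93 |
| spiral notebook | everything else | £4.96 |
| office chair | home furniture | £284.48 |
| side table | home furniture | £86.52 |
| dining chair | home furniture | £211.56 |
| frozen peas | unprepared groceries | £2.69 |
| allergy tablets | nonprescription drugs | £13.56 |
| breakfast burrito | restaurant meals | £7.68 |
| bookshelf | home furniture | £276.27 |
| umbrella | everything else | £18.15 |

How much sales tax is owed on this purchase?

£77.83

Storage bin £25.93: everything else → 3.5% → £0.91
Scented candle £13.37: everything else → 3.5% → £0.47
Ibuprofen (100 ct) £10.93: nonprescription drugs → 4.25% → £0.46
Spiral notebook £4.96: everything else → 3.5% → £0.17
Office chair £284.48: home furniture → 5.25% + 3.75% surcharge = 9% → £25.60
Side table £86.52: home furniture → 5.25% → £4.54
Dining chair £211.56: home furniture → 5.25% + 3.75% surcharge = 9% → £19.04
Frozen peas £2.69: unprepared groceries → 8.5% → £0.23
Allergy tablets £13.56: nonprescription drugs → 4.25% → £0.58
Breakfast burrito £7.68: restaurant meals → 4.25% → £0.33
Bookshelf £276.27: home furniture → 5.25% + 3.75% surcharge = 9% → £24.86
Umbrella £18.15: everything else → 3.5% → £0.64
Total tax = £0.91 + £0.47 + £0.46 + £0.17 + £25.60 + £4.54 + £19.04 + £0.23 + £0.58 + £0.33 + £24.86 + £0.64 = £77.83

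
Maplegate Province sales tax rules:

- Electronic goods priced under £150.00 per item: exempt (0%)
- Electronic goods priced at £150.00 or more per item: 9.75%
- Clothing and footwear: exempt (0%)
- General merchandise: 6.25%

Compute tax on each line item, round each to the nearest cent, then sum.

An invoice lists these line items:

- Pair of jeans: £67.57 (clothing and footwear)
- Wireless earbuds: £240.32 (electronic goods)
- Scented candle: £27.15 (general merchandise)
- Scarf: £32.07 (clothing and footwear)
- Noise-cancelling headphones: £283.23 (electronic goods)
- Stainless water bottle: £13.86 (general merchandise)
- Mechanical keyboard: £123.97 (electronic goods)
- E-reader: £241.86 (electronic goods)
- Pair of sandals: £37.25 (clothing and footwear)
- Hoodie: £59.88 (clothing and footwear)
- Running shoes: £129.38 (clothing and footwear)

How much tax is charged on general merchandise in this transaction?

£2.57

Scented candle £27.15: general merchandise → 6.25% → £1.70
Stainless water bottle £13.86: general merchandise → 6.25% → £0.87
Tax on general merchandise = £1.70 + £0.87 = £2.57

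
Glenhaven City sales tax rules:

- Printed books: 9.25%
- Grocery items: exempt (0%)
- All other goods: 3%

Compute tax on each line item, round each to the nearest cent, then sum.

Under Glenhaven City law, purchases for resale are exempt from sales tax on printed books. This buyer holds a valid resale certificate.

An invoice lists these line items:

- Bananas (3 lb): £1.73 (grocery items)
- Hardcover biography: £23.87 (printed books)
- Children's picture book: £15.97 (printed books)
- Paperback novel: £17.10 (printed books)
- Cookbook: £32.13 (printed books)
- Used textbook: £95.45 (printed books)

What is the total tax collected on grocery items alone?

£0.00

Bananas (3 lb) £1.73: grocery items → 0% → £0.00
Tax on grocery items = £0.00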